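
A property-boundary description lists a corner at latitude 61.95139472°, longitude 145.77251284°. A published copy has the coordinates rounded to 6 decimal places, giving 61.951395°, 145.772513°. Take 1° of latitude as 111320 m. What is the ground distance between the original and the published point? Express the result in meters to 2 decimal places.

0.03 meters

Δlat = 61.95139472 − 61.951395 = -0.00000028°; Δlon = 145.77251284 − 145.772513 = -0.00000016°.
North–south shift: -0.00000028 × 111320 = -0.0311696 m.
E–W at 61.9514°: -0.00000016° × 111320 × cos 61.9514° = -0.00000016 × 111320 × 0.4702 ≈ -0.00837519 m.
Combined displacement = (0.0311696² + 0.00837519²)^½ ≈ 0.0322752 m.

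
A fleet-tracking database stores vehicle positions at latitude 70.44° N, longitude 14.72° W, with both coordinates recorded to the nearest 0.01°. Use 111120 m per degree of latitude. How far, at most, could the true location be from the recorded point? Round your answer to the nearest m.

Rounding to 2 decimal places leaves each coordinate within ±0.005° of the true value.
North–south component: 0.005° × 111120 = 555.6 m.
Longitude error → 0.005 × 111120 × cos 70.44° = 0.005 × 111120 × 0.3348 ≈ 186.011 m.
Worst case both components are at the extreme and orthogonal: √(555.6² + 186.011²) ≈ 585.911 m.

586 m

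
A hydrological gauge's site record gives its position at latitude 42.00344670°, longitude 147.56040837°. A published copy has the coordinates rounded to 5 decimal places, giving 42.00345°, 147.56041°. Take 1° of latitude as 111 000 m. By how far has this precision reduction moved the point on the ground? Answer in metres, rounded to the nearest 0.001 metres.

0.390 metres

Δlat = 42.00344670 − 42.00345 = -0.00000330°; Δlon = 147.56040837 − 147.56041 = -0.00000163°.
North–south shift: -0.00000330 × 111000 = -0.3663 m.
E–W at 42.0035°: -0.00000163° × 111000 × cos 42.0035° = -0.00000163 × 111000 × 0.7431 ≈ -0.13445 m.
Distance: √(0.3663² + 0.13445²) ≈ 0.390195 m.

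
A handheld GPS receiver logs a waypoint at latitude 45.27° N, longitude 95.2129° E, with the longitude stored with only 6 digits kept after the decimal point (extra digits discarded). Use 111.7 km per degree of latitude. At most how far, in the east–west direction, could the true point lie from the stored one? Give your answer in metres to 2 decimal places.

Truncating at 6 decimal places can drop up to a full unit in the last place, so the longitude may be off by as much as 1e-06°.
Parallels shrink by cos φ, so at 45.27° a degree of longitude is 111700 × 0.7038 ≈ 78610.7 m.
Maximum E–W displacement: 1e-06 × 78610.7 = 0.0786107 m.

0.08 metres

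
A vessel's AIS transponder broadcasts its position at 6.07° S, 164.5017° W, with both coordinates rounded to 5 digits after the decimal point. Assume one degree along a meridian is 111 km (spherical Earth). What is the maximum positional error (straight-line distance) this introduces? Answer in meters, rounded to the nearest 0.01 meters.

Rounding to 5 decimal places leaves each coordinate within ±5e-06° of the true value.
North–south component: 5e-06° × 111000 = 0.555 m.
East–west component at 6.07°: 5e-06° × 111000 × cos 6.07° ≈ 5e-06 × 110378 ≈ 0.551888 m.
Worst case both components are at the extreme and orthogonal: √(0.555² + 0.551888²) ≈ 0.782691 m.

0.78 meters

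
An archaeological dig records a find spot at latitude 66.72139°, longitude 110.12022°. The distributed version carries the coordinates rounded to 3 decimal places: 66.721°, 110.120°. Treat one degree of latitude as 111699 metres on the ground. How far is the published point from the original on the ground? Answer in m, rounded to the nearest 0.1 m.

Δlat = 66.72139 − 66.721 = +0.00039°; Δlon = 110.12022 − 110.120 = +0.00022°.
North–south shift: 0.00039 × 111699 = 43.5626 m.
East–west at this latitude: 0.00022° × 111699 × cos 66.721° ≈ 0.00022 × 44144.4 = 9.71178 m.
Distance: √(43.5626² + 9.71178²) ≈ 44.632 m.

44.6 m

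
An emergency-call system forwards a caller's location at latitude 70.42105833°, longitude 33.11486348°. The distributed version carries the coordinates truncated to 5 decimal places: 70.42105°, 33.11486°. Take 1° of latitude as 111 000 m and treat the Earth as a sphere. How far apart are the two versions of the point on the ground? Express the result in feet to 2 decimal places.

3.06 feet

The latitude changed by +0.00000833° and the longitude by +0.00000348°.
N–S: 0.00000833° × 111000 m/° = 0.92463 m.
East–west at this latitude: 0.00000348° × 111000 × cos 70.421° ≈ 0.00000348 × 37196.7 = 0.129445 m.
Distance: √(0.92463² + 0.129445²) ≈ 0.933647 m.
In feet: 0.933647 m ÷ 0.3048 ≈ 3.0631 ft.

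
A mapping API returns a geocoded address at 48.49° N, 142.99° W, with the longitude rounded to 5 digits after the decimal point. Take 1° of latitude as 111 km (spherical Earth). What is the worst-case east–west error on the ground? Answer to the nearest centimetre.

Rounding to 5 decimal places leaves the longitude within ±5e-06° of the true value.
One degree of longitude at 48.49° is 111000 × cos 48.49° ≈ 111000 × 0.6628 = 73565.3 m.
So at most 5e-06° × 73565.3 ≈ 0.367827 m east–west.
That is 0.367827 m = 36.783 cm.

37 centimetres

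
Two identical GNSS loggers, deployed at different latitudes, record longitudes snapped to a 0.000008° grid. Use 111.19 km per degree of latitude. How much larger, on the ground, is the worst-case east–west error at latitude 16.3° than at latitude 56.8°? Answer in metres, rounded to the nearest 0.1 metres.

With a 0.000008° grid the true value lies within half a step, ±0.000008°/2 = ±4e-06°, of the stored one.
At 16.3°: 4e-06° × 111190 × cos 16.3° = 4e-06 × 111190 × 0.9598 ≈ 0.42688 m.
Error at 56.8° = 4e-06° × 111190 × cos 56.8° ≈ 0.44476 × 0.5476 = 0.24353 m.
So the lower-latitude error exceeds the higher by 0.42688 − 0.24353 = 0.18335 m.

0.2 metres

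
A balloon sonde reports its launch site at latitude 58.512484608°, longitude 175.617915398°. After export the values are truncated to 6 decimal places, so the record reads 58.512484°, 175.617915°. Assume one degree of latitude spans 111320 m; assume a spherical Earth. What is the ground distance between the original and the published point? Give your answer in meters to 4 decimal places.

Δlat = 58.512484608 − 58.512484 = +0.000000608°; Δlon = 175.617915398 − 175.617915 = +0.000000398°.
N–S: 0.000000608° × 111320 m/° = 0.0676826 m.
E–W at 58.5125°: 0.000000398° × 111320 × cos 58.5125° = 0.000000398 × 111320 × 0.5223 ≈ 0.0231413 m.
Combined displacement = (0.0676826² + 0.0231413²)^½ ≈ 0.0715293 m.

0.0715 meters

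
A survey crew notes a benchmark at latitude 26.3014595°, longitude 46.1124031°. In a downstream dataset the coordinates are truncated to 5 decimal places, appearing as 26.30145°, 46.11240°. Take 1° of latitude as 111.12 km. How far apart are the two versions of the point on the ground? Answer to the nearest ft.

Δlat = 26.3014595 − 26.30145 = +0.0000095°; Δlon = 46.1124031 − 46.11240 = +0.0000031°.
North–south shift: 0.0000095 × 111120 = 1.05564 m.
E–W at 26.3014°: 0.0000031° × 111120 × cos 26.3014° = 0.0000031 × 111120 × 0.8965 ≈ 0.308811 m.
Combined displacement = (1.05564² + 0.308811²)^½ ≈ 1.09988 m.
Converting: 1.09988 m × 3.2808 ft/m ≈ 3.6085 ft.

4 ft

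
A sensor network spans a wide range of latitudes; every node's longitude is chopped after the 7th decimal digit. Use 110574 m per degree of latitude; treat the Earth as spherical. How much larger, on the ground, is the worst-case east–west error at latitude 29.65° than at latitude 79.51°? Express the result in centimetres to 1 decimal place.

Truncating at 7 decimal places can drop up to a full unit in the last place, so the longitude may be off by as much as 1e-07°.
At 29.65°: 1e-07° × 110574 × cos 29.65° = 1e-07 × 110574 × 0.8691 ≈ 0.0096096 m.
Error at 79.51° = 1e-07° × 110574 × cos 79.51° ≈ 0.011057 × 0.1821 = 0.0020132 m.
Difference: 0.0096096 − 0.0020132 = 0.0075964 m.
That is 0.00759643 m = 0.75964 cm.

0.8 centimetres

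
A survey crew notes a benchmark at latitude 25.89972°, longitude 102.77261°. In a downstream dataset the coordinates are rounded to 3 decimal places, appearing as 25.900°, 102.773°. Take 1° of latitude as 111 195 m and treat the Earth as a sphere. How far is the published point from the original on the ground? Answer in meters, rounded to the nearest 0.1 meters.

Δlat = 25.89972 − 25.900 = -0.00028°; Δlon = 102.77261 − 102.773 = -0.00039°.
N–S: -0.00028° × 111195 m/° = -31.1346 m.
East–west at this latitude: -0.00039° × 111195 × cos 25.9° ≈ -0.00039 × 100026 = -39.0103 m.
Distance: √(31.1346² + 39.0103²) ≈ 49.9116 m.

49.9 meters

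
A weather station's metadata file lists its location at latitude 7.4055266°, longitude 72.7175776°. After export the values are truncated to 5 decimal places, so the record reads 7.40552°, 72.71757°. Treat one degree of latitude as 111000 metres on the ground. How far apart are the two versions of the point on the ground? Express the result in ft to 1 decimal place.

3.6 ft

The latitude changed by +0.0000066° and the longitude by +0.0000076°.
N–S: 0.0000066° × 111000 m/° = 0.7326 m.
East–west at this latitude: 0.0000076° × 111000 × cos 7.40552° ≈ 0.0000076 × 110074 = 0.836563 m.
Combined displacement = (0.7326² + 0.836563²)^½ ≈ 1.112 m.
In feet: 1.112 m ÷ 0.3048 ≈ 3.6483 ft.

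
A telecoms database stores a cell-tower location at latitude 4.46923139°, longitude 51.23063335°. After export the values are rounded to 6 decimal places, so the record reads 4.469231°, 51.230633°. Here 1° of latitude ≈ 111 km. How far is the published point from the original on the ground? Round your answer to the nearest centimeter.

Δlat = 4.46923139 − 4.469231 = +0.00000039°; Δlon = 51.23063335 − 51.230633 = +0.00000035°.
North–south shift: 0.00000039 × 111000 = 0.04329 m.
East–west at this latitude: 0.00000035° × 111000 × cos 4.46923° ≈ 0.00000035 × 110662 = 0.0387319 m.
Combined displacement = (0.04329² + 0.0387319²)^½ ≈ 0.0580877 m.
That is 0.0580877 m = 5.8088 cm.

6 centimeters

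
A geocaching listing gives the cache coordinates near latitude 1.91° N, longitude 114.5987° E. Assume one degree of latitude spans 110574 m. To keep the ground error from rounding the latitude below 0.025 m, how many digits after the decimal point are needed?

7 decimal places

One degree of latitude covers 110574 m.
With N decimal places the half-ulp bound is 0.5·10⁻ᴺ°, or 0.5·10⁻ᴺ × 110574 m on the ground.
Need 0.5 × 110574 × 10⁻ᴺ ≤ 0.025 → 10⁻ᴺ ≤ 4.522e-07, so N ≥ 6.34.
N = 6 would give 0.0553 m (too coarse); N = 7 gives 0.00553 m ≤ 0.025 m.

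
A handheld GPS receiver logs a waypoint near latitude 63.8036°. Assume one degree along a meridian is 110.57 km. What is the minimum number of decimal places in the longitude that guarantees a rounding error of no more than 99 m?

3

At 63.8036° one degree of longitude covers 110570 × cos 63.8036° ≈ 110570 × 0.4414 ≈ 48811.1 m.
With N decimal places the half-ulp bound is 0.5·10⁻ᴺ°, or 0.5·10⁻ᴺ × 48811.1 m on the ground.
Need 0.5 × 48811.1 × 10⁻ᴺ ≤ 99 → 10⁻ᴺ ≤ 4.056e-03, so N ≥ 2.39.
So 3 decimal places suffice (24.4 m); 2 would allow up to 244 m.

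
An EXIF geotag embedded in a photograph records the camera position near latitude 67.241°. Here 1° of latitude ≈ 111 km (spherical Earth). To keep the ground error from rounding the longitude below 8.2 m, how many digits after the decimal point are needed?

4

At 67.241° one degree of longitude covers 111000 × cos 67.241° ≈ 111000 × 0.3869 ≈ 42941 m.
N decimal places → at most half a unit in the last place, 0.5 × 10⁻ᴺ° = 42941/2 × 10⁻ᴺ m.
Setting 21470.5 × 10⁻ᴺ ≤ 8.2 gives 10ᴺ ≥ 2618, i.e. N ≥ 3.42.
N = 3 would give 21.5 m (too coarse); N = 4 gives 2.15 m ≤ 8.2 m.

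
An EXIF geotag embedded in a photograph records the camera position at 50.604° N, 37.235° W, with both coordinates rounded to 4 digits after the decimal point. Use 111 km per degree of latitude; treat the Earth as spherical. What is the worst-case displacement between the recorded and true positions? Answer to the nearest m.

7 m

Rounding to 4 decimal places leaves each coordinate within ±5e-05° of the true value.
Latitude error → 5e-05 × 111000 = 5.55 m along the meridian.
East–west component at 50.604°: 5e-05° × 111000 × cos 50.604° ≈ 5e-05 × 70449.1 ≈ 3.52245 m.
Combining orthogonally: (5.55² + 3.52245²)^½ ≈ 6.57345 m.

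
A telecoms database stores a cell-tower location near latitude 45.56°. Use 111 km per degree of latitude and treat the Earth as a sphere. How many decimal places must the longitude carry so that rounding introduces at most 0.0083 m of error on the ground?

At 45.56° one degree of longitude covers 111000 × cos 45.56° ≈ 111000 × 0.7002 ≈ 77718 m.
Rounding to N decimal places gives at most 0.5 × 10⁻ᴺ degrees of error, i.e. 0.5 × 10⁻ᴺ × 77718 m.
Setting 38859 × 10⁻ᴺ ≤ 0.0083 gives 10ᴺ ≥ 4.682e+06, i.e. N ≥ 6.67.
At 6 places the error can reach 0.0389 m, but 7 places keeps it to 0.00389 m.

7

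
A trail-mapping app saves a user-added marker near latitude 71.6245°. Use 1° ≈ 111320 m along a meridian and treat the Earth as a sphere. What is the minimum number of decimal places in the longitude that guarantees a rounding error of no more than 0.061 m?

6 decimal places

At 71.6245° one degree of longitude covers 111320 × cos 71.6245° ≈ 111320 × 0.3152 ≈ 35092.9 m.
Rounding to N decimal places gives at most 0.5 × 10⁻ᴺ degrees of error, i.e. 0.5 × 10⁻ᴺ × 35092.9 m.
Setting 17546.4 × 10⁻ᴺ ≤ 0.061 gives 10ᴺ ≥ 2.876e+05, i.e. N ≥ 5.46.
So 6 decimal places suffice (0.0175 m); 5 would allow up to 0.175 m.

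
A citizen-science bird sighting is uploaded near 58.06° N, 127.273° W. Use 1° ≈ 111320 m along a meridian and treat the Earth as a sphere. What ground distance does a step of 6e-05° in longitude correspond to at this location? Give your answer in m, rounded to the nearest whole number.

6e-05° of longitude at 58.06° is 6e-05 × 111320 × cos 58.06° ≈ 6e-05 × 58891.7 = 3.5335 m.

4 m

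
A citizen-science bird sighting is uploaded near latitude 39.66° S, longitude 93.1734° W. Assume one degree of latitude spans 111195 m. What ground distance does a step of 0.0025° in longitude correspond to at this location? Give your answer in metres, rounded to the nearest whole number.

214 metres

At 39.66° a degree of longitude is 111195 × cos 39.66° ≈ 85602.9 m, so 0.0025° corresponds to 214.007 m.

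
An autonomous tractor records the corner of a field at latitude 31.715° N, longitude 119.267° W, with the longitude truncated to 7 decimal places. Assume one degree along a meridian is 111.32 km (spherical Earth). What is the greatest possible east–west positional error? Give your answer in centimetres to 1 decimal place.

Truncating at 7 decimal places can drop up to a full unit in the last place, so the longitude may be off by as much as 1e-07°.
At latitude 31.715° a degree of longitude spans 111320 m × cos 31.715° = 111320 × 0.8507 ≈ 94697 m.
So at most 1e-07° × 94697 ≈ 0.0094697 m east–west.
That is 0.0094697 m = 0.94697 cm.

0.9 centimetres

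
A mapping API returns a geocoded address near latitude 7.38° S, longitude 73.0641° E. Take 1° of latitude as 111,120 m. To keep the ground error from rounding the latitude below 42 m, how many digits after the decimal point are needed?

4 decimal places

One degree of latitude covers 111120 m.
Rounding to N decimal places gives at most 0.5 × 10⁻ᴺ degrees of error, i.e. 0.5 × 10⁻ᴺ × 111120 m.
Need 0.5 × 111120 × 10⁻ᴺ ≤ 42 → 10⁻ᴺ ≤ 7.559e-04, so N ≥ 3.12.
At 3 places the error can reach 55.6 m, but 4 places keeps it to 5.56 m.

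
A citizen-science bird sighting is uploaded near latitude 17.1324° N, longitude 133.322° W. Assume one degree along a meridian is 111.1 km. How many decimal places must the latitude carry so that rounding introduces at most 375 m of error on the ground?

3 decimal places

One degree of latitude covers 111100 m.
N decimal places → at most half a unit in the last place, 0.5 × 10⁻ᴺ° = 111100/2 × 10⁻ᴺ m.
Setting 55550 × 10⁻ᴺ ≤ 375 gives 10ᴺ ≥ 148.1, i.e. N ≥ 2.17.
So 3 decimal places suffice (55.6 m); 2 would allow up to 556 m.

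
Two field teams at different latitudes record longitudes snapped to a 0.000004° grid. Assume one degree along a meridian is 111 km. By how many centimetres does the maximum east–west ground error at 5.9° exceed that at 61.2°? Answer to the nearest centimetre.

With a 0.000004° grid the true value lies within half a step, ±0.000004°/2 = ±2e-06°, of the stored one.
Error at 5.9° = 2e-06° × 111000 × cos 5.9° ≈ 0.222 × 0.9947 = 0.22082 m.
Error at 61.2° = 2e-06° × 111000 × cos 61.2° ≈ 0.222 × 0.4818 = 0.10695 m.
So the lower-latitude error exceeds the higher by 0.22082 − 0.10695 = 0.11387 m.
That is 0.113875 m = 11.387 cm.

11 centimetres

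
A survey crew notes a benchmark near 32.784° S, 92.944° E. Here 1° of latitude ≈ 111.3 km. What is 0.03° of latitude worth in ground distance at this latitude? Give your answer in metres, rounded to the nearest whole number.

0.03° × 111300 m/° = 3339 m.

3339 metres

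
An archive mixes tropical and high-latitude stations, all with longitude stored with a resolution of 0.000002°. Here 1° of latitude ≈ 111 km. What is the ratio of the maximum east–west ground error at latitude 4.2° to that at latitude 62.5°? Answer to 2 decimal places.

2.16

With a 0.000002° grid the true value lies within half a step, ±0.000002°/2 = ±1e-06°, of the stored one.
Error at 4.2° = 1e-06° × 111000 × cos 4.2° ≈ 0.111 × 0.9973 = 0.1107 m.
At 62.5°: 1e-06° × 111000 × cos 62.5° = 1e-06 × 111000 × 0.4617 ≈ 0.051254 m.
Ratio: 0.1107 / 0.051254 = cos 4.2° / cos 62.5° ≈ 2.1599.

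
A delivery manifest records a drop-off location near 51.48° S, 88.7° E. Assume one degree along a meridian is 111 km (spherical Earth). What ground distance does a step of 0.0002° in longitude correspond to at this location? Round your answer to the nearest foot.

45 feet

At 51.48° a degree of longitude is 111000 × cos 51.48° ≈ 69129.4 m, so 0.0002° corresponds to 13.8259 m.
In feet: 13.8259 m ÷ 0.3048 ≈ 45.361 ft.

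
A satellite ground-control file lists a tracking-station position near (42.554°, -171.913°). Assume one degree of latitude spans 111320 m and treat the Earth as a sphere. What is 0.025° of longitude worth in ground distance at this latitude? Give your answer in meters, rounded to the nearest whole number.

0.025° of longitude at 42.554° is 0.025 × 111320 × cos 42.554° ≈ 0.025 × 82002.8 = 2050.07 m.

2050 meters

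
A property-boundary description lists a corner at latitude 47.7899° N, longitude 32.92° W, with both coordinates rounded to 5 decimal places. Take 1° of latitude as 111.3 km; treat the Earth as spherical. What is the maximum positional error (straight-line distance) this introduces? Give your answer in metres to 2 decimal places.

0.67 metres

Rounding to 5 decimal places leaves each coordinate within ±5e-06° of the true value.
Latitude error → 5e-06 × 111300 = 0.5565 m along the meridian.
Longitude error → 5e-06 × 111300 × cos 47.7899° = 5e-06 × 111300 × 0.6719 ≈ 0.373885 m.
The two errors are perpendicular, so the maximum displacement is √(0.5565² + 0.373885²) ≈ 0.670434 m.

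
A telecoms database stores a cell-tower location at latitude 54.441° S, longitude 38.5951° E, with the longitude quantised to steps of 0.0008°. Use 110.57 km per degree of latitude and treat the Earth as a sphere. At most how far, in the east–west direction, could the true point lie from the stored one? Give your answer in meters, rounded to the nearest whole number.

With a 0.0008° grid the true value lies within half a step, ±0.0008°/2 = ±0.0004°, of the stored one.
One degree of longitude at 54.441° is 110570 × cos 54.441° ≈ 110570 × 0.5815 = 64301 m.
So at most 0.0004° × 64301 ≈ 25.7204 m east–west.

26 meters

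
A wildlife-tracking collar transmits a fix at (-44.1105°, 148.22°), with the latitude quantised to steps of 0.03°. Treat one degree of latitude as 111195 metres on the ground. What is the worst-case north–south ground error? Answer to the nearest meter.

1668 meters

With a 0.03° grid the true value lies within half a step, ±0.03°/2 = ±0.015°, of the stored one.
So the N–S error is at most 0.015 × 111195 = 1667.92 m.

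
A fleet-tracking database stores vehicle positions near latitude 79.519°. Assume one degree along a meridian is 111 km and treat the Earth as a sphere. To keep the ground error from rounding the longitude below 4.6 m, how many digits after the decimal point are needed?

4 decimal places

At 79.519° one degree of longitude covers 111000 × cos 79.519° ≈ 111000 × 0.1819 ≈ 20191.9 m.
Rounding to N decimal places gives at most 0.5 × 10⁻ᴺ degrees of error, i.e. 0.5 × 10⁻ᴺ × 20191.9 m.
Need 0.5 × 20191.9 × 10⁻ᴺ ≤ 4.6 → 10⁻ᴺ ≤ 4.556e-04, so N ≥ 3.34.
At 3 places the error can reach 10.1 m, but 4 places keeps it to 1.01 m.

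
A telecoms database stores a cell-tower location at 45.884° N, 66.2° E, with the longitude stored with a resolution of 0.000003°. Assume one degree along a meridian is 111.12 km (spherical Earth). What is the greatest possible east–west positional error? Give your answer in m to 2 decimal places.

0.12 m

With a 0.000003° grid the true value lies within half a step, ±0.000003°/2 = ±1.5e-06°, of the stored one.
Parallels shrink by cos φ, so at 45.884° a degree of longitude is 111120 × 0.6961 ≈ 77352.1 m.
East–west error: 1.5e-06° × 77352.1 m/° ≈ 0.116028 m.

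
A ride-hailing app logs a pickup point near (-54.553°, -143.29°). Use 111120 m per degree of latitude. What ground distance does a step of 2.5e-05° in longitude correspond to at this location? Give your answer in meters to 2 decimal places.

2.5e-05° of longitude at 54.553° is 2.5e-05 × 111120 × cos 54.553° ≈ 2.5e-05 × 64444 = 1.6111 m.

1.61 meters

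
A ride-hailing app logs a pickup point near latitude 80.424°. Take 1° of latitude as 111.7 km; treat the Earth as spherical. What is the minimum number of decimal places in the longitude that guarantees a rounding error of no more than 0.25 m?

At 80.424° one degree of longitude covers 111700 × cos 80.424° ≈ 111700 × 0.1664 ≈ 18581.9 m.
Rounding to N decimal places gives at most 0.5 × 10⁻ᴺ degrees of error, i.e. 0.5 × 10⁻ᴺ × 18581.9 m.
Setting 9290.97 × 10⁻ᴺ ≤ 0.25 gives 10ᴺ ≥ 3.716e+04, i.e. N ≥ 4.57.
At 4 places the error can reach 0.929 m, but 5 places keeps it to 0.0929 m.

5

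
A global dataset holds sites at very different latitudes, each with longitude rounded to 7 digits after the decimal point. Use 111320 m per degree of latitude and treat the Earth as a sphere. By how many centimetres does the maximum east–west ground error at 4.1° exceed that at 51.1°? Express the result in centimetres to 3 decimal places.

0.206 centimetres

Rounding to 7 decimal places leaves the longitude within ±5e-08° of the true value.
Error at 4.1° = 5e-08° × 111320 × cos 4.1° ≈ 0.005566 × 0.9974 = 0.0055518 m.
Error at 51.1° = 5e-08° × 111320 × cos 51.1° ≈ 0.005566 × 0.6280 = 0.0034952 m.
So the lower-latitude error exceeds the higher by 0.0055518 − 0.0034952 = 0.0020565 m.
That is 0.00205651 m = 0.20565 cm.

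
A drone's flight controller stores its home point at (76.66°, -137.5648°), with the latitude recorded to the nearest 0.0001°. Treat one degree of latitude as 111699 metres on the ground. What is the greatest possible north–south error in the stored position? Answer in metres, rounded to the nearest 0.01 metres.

5.58 metres

Rounding to 4 decimal places leaves the latitude within ±5e-05° of the true value.
North–south distance: 5e-05° × 111699 m/° = 5.58495 m.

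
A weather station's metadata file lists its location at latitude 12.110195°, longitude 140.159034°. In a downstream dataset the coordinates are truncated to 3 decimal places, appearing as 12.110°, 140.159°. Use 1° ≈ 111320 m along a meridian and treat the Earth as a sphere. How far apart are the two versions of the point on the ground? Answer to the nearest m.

The latitude changed by +0.000195° and the longitude by +0.000034°.
N–S: 0.000195° × 111320 m/° = 21.7074 m.
East–west at this latitude: 0.000034° × 111320 × cos 12.11° ≈ 0.000034 × 108843 = 3.70065 m.
Combined displacement = (21.7074² + 3.70065²)^½ ≈ 22.0206 m.

22 m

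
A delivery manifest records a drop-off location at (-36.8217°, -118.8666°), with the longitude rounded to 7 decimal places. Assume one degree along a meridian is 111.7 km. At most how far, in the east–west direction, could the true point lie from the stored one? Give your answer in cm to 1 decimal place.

Rounding to 7 decimal places leaves the longitude within ±5e-08° of the true value.
Parallels shrink by cos φ, so at 36.8217° a degree of longitude is 111700 × 0.8005 ≈ 89416.3 m.
East–west error: 5e-08° × 89416.3 m/° ≈ 0.00447082 m.
That is 0.00447082 m = 0.44708 cm.

0.4 cm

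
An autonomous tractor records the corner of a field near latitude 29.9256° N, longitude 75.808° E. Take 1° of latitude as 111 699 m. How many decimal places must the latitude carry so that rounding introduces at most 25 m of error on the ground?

One degree of latitude covers 111699 m.
With N decimal places the half-ulp bound is 0.5·10⁻ᴺ°, or 0.5·10⁻ᴺ × 111699 m on the ground.
Setting 55849.5 × 10⁻ᴺ ≤ 25 gives 10ᴺ ≥ 2234, i.e. N ≥ 3.35.
N = 3 would give 55.8 m (too coarse); N = 4 gives 5.58 m ≤ 25 m.

4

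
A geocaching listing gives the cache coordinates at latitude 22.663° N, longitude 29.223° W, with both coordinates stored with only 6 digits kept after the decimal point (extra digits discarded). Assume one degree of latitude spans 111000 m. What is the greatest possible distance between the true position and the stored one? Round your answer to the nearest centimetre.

Truncating at 6 decimal places can drop up to a full unit in the last place, so each coordinate may be off by as much as 1e-06°.
North–south component: 1e-06° × 111000 = 0.111 m.
East–west component at 22.663°: 1e-06° × 111000 × cos 22.663° ≈ 1e-06 × 102429 ≈ 0.102429 m.
Combining orthogonally: (0.111² + 0.102429²)^½ ≈ 0.151039 m.
That is 0.151039 m = 15.104 cm.

15 centimetres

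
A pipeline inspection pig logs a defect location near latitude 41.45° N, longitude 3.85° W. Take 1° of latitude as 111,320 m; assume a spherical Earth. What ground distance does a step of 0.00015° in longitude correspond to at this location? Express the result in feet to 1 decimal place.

41.1 feet

At 41.45° a degree of longitude is 111320 × cos 41.45° ≈ 83438.1 m, so 0.00015° corresponds to 12.5157 m.
Converting: 12.5157 m × 3.2808 ft/m ≈ 41.062 ft.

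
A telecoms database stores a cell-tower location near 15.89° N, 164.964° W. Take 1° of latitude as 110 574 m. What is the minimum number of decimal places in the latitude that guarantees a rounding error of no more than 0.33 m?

6 decimal places

One degree of latitude covers 110574 m.
N decimal places → at most half a unit in the last place, 0.5 × 10⁻ᴺ° = 110574/2 × 10⁻ᴺ m.
Setting 55287 × 10⁻ᴺ ≤ 0.33 gives 10ᴺ ≥ 1.675e+05, i.e. N ≥ 5.22.
So 6 decimal places suffice (0.0553 m); 5 would allow up to 0.553 m.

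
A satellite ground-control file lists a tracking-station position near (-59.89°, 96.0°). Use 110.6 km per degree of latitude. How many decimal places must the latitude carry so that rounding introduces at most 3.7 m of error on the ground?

5 decimal places

One degree of latitude covers 110600 m.
Rounding to N decimal places gives at most 0.5 × 10⁻ᴺ degrees of error, i.e. 0.5 × 10⁻ᴺ × 110600 m.
Setting 55300 × 10⁻ᴺ ≤ 3.7 gives 10ᴺ ≥ 1.495e+04, i.e. N ≥ 4.17.
At 4 places the error can reach 5.53 m, but 5 places keeps it to 0.553 m.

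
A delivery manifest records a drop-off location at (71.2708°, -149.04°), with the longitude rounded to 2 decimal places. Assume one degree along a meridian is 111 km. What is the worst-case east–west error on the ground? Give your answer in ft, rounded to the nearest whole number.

585 ft

Rounding to 2 decimal places leaves the longitude within ±0.005° of the true value.
Parallels shrink by cos φ, so at 71.2708° a degree of longitude is 111000 × 0.3211 ≈ 35641.6 m.
East–west error: 0.005° × 35641.6 m/° ≈ 178.208 m.
Converting: 178.208 m × 3.2808 ft/m ≈ 584.67 ft.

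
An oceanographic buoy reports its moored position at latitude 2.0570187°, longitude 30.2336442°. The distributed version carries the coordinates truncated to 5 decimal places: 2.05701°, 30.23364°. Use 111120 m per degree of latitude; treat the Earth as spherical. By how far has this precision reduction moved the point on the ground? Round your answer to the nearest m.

1 m

Δlat = 2.0570187 − 2.05701 = +0.0000087°; Δlon = 30.2336442 − 30.23364 = +0.0000042°.
N–S: 0.0000087° × 111120 m/° = 0.966744 m.
E–W at 2.05701°: 0.0000042° × 111120 × cos 2.05701° = 0.0000042 × 111120 × 0.9994 ≈ 0.466403 m.
Hypotenuse of the two orthogonal shifts: √(0.966744² + 0.466403²) = 1.07337 m.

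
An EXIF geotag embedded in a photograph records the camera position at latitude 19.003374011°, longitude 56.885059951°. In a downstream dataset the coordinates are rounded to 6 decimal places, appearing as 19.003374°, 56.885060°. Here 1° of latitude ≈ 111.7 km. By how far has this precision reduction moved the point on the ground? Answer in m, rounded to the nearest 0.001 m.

Δlat = 19.003374011 − 19.003374 = +0.000000011°; Δlon = 56.885059951 − 56.885060 = -0.000000049°.
North–south shift: 0.000000011 × 111700 = 0.0012287 m.
E–W at 19.0034°: -0.000000049° × 111700 × cos 19.0034° = -0.000000049 × 111700 × 0.9455 ≈ -0.005175 m.
Combined displacement = (0.0012287² + 0.005175²)^½ ≈ 0.00531887 m.

0.005 m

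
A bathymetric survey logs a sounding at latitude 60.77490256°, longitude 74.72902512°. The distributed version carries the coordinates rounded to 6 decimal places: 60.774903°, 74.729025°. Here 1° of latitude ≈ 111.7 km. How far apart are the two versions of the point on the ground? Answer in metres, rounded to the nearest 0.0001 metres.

Δlat = 60.77490256 − 60.774903 = -0.00000044°; Δlon = 74.72902512 − 74.729025 = +0.00000012°.
North–south shift: -0.00000044 × 111700 = -0.049148 m.
East–west at this latitude: 0.00000012° × 111700 × cos 60.7749° ≈ 0.00000012 × 54536.6 = 0.0065444 m.
Hypotenuse of the two orthogonal shifts: √(0.049148² + 0.0065444²) = 0.0495818 m.

0.0496 metres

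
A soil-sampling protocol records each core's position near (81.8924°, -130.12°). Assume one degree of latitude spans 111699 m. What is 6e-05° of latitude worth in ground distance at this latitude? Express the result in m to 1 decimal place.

6.7 m

Along a meridian 6e-05° is 6e-05 × 111699 = 6.70194 m.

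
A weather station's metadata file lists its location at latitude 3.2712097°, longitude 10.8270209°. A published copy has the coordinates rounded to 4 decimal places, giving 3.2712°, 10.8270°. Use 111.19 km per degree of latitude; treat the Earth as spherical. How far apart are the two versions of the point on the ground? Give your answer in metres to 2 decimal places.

The latitude changed by +0.0000097° and the longitude by +0.0000209°.
N–S: 0.0000097° × 111190 m/° = 1.07854 m.
E–W at 3.2712°: 0.0000209° × 111190 × cos 3.2712° = 0.0000209 × 111190 × 0.9984 ≈ 2.32008 m.
Combined displacement = (1.07854² + 2.32008²)^½ ≈ 2.55852 m.

2.56 metres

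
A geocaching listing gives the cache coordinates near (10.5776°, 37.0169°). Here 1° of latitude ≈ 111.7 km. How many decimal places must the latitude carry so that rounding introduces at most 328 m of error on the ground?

One degree of latitude covers 111700 m.
With N decimal places the half-ulp bound is 0.5·10⁻ᴺ°, or 0.5·10⁻ᴺ × 111700 m on the ground.
Need 0.5 × 111700 × 10⁻ᴺ ≤ 328 → 10⁻ᴺ ≤ 5.873e-03, so N ≥ 2.23.
At 2 places the error can reach 558 m, but 3 places keeps it to 55.9 m.

3 decimal places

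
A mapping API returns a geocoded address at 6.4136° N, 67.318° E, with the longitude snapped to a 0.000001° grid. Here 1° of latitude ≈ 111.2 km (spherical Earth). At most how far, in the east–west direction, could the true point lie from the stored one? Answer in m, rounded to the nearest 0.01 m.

0.06 m

With a 0.000001° grid the true value lies within half a step, ±0.000001°/2 = ±5e-07°, of the stored one.
One degree of longitude at 6.4136° is 111200 × cos 6.4136° ≈ 111200 × 0.9937 = 110504 m.
East–west error: 5e-07° × 110504 m/° ≈ 0.055252 m.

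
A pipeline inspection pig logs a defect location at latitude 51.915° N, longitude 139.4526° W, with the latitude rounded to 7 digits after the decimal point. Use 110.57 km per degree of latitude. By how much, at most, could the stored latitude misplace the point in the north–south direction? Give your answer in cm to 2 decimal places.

0.55 cm

Rounding to 7 decimal places leaves the latitude within ±5e-08° of the true value.
Along the meridian that is 5e-08° × 110570 m/° = 0.0055285 m.
That is 0.0055285 m = 0.55285 cm.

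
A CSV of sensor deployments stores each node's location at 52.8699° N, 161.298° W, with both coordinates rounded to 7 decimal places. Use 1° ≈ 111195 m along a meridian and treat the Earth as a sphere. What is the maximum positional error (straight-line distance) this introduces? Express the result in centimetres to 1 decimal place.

Rounding to 7 decimal places leaves each coordinate within ±5e-08° of the true value.
North–south component: 5e-08° × 111195 = 0.00555975 m.
East–west component at 52.8699°: 5e-08° × 111195 × cos 52.8699° ≈ 5e-08 × 67120.3 ≈ 0.00335601 m.
The two errors are perpendicular, so the maximum displacement is √(0.00555975² + 0.00335601²) ≈ 0.00649412 m.
That is 0.00649412 m = 0.64941 cm.

0.6 centimetres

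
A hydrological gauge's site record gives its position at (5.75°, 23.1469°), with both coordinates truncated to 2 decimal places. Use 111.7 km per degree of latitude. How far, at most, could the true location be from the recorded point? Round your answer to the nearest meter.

1576 meters

Truncating at 2 decimal places can drop up to a full unit in the last place, so each coordinate may be off by as much as 0.01°.
North–south component: 0.01° × 111700 = 1117 m.
E–W at 5.75°: 0.01° × 111700 × cos 5.75° = 0.01 × 111700 × 0.9950 ≈ 1111.38 m.
Combining orthogonally: (1117² + 1111.38²)^½ ≈ 1575.71 m.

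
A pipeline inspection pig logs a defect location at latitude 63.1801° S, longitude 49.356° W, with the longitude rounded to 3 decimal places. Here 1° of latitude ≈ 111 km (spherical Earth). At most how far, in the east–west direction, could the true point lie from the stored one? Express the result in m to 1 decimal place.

25.0 m

Rounding to 3 decimal places leaves the longitude within ±0.0005° of the true value.
One degree of longitude at 63.1801° is 111000 × cos 63.1801° ≈ 111000 × 0.4512 = 50081.8 m.
Maximum E–W displacement: 0.0005 × 50081.8 = 25.0409 m.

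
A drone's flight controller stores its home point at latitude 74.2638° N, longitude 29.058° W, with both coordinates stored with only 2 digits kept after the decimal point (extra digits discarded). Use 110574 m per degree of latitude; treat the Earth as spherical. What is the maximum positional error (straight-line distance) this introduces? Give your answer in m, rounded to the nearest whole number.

Truncating at 2 decimal places can drop up to a full unit in the last place, so each coordinate may be off by as much as 0.01°.
North–south component: 0.01° × 110574 = 1105.74 m.
E–W at 74.2638°: 0.01° × 110574 × cos 74.2638° = 0.01 × 110574 × 0.2712 ≈ 299.886 m.
Combining orthogonally: (1105.74² + 299.886²)^½ ≈ 1145.68 m.

1146 m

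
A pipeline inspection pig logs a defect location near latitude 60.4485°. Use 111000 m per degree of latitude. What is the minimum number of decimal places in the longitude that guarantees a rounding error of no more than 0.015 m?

7

At 60.4485° one degree of longitude covers 111000 × cos 60.4485° ≈ 111000 × 0.4932 ≈ 54745.8 m.
N decimal places → at most half a unit in the last place, 0.5 × 10⁻ᴺ° = 54745.8/2 × 10⁻ᴺ m.
Setting 27372.9 × 10⁻ᴺ ≤ 0.015 gives 10ᴺ ≥ 1.825e+06, i.e. N ≥ 6.26.
At 6 places the error can reach 0.0274 m, but 7 places keeps it to 0.00274 m.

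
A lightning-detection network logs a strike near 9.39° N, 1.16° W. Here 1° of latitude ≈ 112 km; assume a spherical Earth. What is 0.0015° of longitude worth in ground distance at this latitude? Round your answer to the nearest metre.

One degree of longitude here spans 112000 × cos 9.39° = 112000 × 0.9866 ≈ 110499 m; 0.0015° of that is 165.749 m.

166 metres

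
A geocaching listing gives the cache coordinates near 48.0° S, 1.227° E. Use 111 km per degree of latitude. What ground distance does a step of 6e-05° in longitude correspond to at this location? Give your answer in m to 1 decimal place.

One degree of longitude here spans 111000 × cos 48° = 111000 × 0.6691 ≈ 74273.5 m; 6e-05° of that is 4.45641 m.

4.5 m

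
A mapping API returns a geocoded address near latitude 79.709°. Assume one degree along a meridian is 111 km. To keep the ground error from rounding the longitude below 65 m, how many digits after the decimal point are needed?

3 decimal places

At 79.709° one degree of longitude covers 111000 × cos 79.709° ≈ 111000 × 0.1786 ≈ 19829.9 m.
With N decimal places the half-ulp bound is 0.5·10⁻ᴺ°, or 0.5·10⁻ᴺ × 19829.9 m on the ground.
Need 0.5 × 19829.9 × 10⁻ᴺ ≤ 65 → 10⁻ᴺ ≤ 6.556e-03, so N ≥ 2.18.
N = 2 would give 99.1 m (too coarse); N = 3 gives 9.91 m ≤ 65 m.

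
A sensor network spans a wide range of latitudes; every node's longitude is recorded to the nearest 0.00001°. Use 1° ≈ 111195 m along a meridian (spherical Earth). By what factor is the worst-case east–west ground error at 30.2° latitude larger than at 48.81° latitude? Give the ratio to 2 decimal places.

1.31

Rounding to 5 decimal places leaves the longitude within ±5e-06° of the true value.
At 30.2°: 5e-06° × 111195 × cos 30.2° = 5e-06 × 111195 × 0.8643 ≈ 0.48052 m.
Error at 48.81° = 5e-06° × 111195 × cos 48.81° ≈ 0.55597 × 0.6586 = 0.36614 m.
The ratio reduces to cos 30.2° / cos 48.81° = 0.8643/0.6586 ≈ 1.3124.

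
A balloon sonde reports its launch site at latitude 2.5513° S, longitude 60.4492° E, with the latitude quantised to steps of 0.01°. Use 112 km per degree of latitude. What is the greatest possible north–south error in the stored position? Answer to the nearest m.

With a 0.01° grid the true value lies within half a step, ±0.01°/2 = ±0.005°, of the stored one.
So the N–S error is at most 0.005 × 112000 = 560 m.

560 m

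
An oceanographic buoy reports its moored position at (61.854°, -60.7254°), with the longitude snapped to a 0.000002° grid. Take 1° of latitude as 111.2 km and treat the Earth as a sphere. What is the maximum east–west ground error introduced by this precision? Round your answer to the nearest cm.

5 cm

With a 0.000002° grid the true value lies within half a step, ±0.000002°/2 = ±1e-06°, of the stored one.
Parallels shrink by cos φ, so at 61.854° a degree of longitude is 111200 × 0.4717 ≈ 52455.3 m.
East–west error: 1e-06° × 52455.3 m/° ≈ 0.0524553 m.
That is 0.0524553 m = 5.2455 cm.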